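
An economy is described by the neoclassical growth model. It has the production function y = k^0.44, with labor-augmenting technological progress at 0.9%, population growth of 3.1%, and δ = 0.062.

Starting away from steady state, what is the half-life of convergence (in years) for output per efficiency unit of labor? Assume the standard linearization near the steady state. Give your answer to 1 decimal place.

Near the steady state the convergence rate is λ = (1 − α)(n + g + δ).
λ = (1 − 0.44) × 0.102 = 0.56 × 0.102 = 0.05712
Half-life = ln 2 / λ = 0.6931 / 0.05712 ≈ 12.13 years

half-life ≈ 12.1 years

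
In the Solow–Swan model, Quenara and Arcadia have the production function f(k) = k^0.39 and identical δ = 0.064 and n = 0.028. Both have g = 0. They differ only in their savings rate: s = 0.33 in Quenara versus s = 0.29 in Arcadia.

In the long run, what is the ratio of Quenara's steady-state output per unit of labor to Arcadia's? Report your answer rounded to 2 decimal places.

Steady-state y* = [s/(n + δ)]^(α/(1−α)), so the ratio is [ (s_Q/(n + δ)_Q) / (s_A/(n + δ)_A) ]^0.6393.
s_Q/(n + δ)_Q = 0.33/0.092 = 3.5870; s_A/(n + δ)_A = 0.29/0.092 = 3.1522.
Ratio = (3.5870/3.1522)^0.6393 = 1.1379^0.6393 ≈ 1.0861

y*_Q / y*_A ≈ 1.09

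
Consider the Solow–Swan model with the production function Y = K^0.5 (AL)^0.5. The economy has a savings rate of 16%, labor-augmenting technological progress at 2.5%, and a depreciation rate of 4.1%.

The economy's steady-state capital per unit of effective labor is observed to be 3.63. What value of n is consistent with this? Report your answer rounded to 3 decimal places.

n ≈ 0.018

At the steady state, Δk = 0, so s·k^α = (n + g + δ)·k.
So s / (n + g + δ) = (k*)^(1−α) = 3.63^0.5 = 1.9053.
Therefore n + g + δ = s / 1.9053 = 0.16 / 1.9053 = 0.0840, so n = 0.0840 − 0.066 = 0.0180.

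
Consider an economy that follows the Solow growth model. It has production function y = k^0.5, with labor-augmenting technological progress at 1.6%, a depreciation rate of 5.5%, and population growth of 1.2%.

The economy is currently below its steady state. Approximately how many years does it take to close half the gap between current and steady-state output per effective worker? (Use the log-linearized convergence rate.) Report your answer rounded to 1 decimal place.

about 16.7 years

Near the steady state the convergence rate is λ = (1 − α)(n + g + δ).
λ = (1 − 0.5) × 0.083 = 0.5 × 0.083 = 0.0415
Half-life = ln 2 / λ = 0.6931 / 0.0415 ≈ 16.70 years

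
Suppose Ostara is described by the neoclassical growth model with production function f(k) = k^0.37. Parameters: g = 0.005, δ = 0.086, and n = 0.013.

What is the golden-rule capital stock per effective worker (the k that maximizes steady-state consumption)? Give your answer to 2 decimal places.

The golden rule sets f'(k) = n + g + δ, i.e. α·k^(α−1) = n + g + δ.
So k^(1−α) = α / (n + g + δ) = 0.37 / 0.104 = 3.5577.
k_gold = 3.5577^(1/0.63) ≈ 7.4967

k_gold ≈ 7.50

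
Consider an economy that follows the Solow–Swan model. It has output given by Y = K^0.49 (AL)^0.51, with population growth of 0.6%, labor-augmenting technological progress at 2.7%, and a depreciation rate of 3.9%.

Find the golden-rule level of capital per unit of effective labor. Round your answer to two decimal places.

The golden rule sets f'(k) = n + g + δ, i.e. α·k^(α−1) = n + g + δ.
So k^(1−α) = α / (n + g + δ) = 0.49 / 0.072 = 6.8056.
k_gold = 6.8056^(1/0.51) ≈ 42.9607

k_gold ≈ 42.96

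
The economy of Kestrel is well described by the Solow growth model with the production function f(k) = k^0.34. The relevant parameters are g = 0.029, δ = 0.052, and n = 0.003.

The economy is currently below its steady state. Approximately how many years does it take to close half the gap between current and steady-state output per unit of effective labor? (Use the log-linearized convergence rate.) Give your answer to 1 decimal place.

t_½ ≈ 12.5 years

Near the steady state the convergence rate is λ = (1 − α)(n + g + δ).
λ = (1 − 0.34) × 0.084 = 0.66 × 0.084 = 0.05544
Half-life = ln 2 / λ = 0.6931 / 0.05544 ≈ 12.50 years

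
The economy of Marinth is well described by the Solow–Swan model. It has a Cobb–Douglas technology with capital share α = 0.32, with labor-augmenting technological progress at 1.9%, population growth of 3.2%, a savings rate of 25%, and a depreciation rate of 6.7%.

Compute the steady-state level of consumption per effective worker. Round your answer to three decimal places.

c* = 1.068

Steady state requires s·f(k) = (n + g + δ)·k, i.e. s·k^α = (n + g + δ)·k.
Rearranging, k^(1−α) = s / (n + g + δ).
k^0.68 = 0.25 / (0.032 + 0.019 + 0.067) = 0.25 / 0.118 = 2.1186
k* = 2.1186^(1/0.68) ≈ 3.0164
y* = (k*)^α = 3.0164^0.32 ≈ 1.4238
c* = (1 − s)·y* = (1 − 0.25) × 1.4238 ≈ 1.0679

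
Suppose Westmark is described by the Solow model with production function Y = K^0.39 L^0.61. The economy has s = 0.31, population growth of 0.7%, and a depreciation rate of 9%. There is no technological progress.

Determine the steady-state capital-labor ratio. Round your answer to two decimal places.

In steady state, investment equals break-even investment: s·k^α = (n + δ)·k.
Rearranging, k^(1−α) = s / (n + δ).
k^0.61 = 0.31 / (0.007 + 0.090) = 0.31 / 0.097 = 3.1959
k* = 3.1959^(1/0.61) ≈ 6.7174

k* = 6.72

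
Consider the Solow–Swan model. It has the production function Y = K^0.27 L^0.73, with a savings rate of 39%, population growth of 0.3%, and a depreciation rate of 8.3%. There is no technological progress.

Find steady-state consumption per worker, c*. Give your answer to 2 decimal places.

In steady state, investment equals break-even investment: s·k^α = (n + δ)·k.
Dividing both sides by k: k^(1−α) = s / (n + δ).
k^0.73 = 0.39 / (0.003 + 0.083) = 0.39 / 0.086 = 4.5349
k* = 4.5349^(1/0.73) ≈ 7.9325
y* = (k*)^α = 7.9325^0.27 ≈ 1.7492
c* = (1 − s)·y* = (1 − 0.39) × 1.7492 ≈ 1.0670

c* = 1.07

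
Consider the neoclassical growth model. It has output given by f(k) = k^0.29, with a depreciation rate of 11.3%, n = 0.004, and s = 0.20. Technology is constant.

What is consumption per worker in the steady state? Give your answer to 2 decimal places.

In steady state, investment equals break-even investment: s·k^α = (n + δ)·k.
Rearranging, k^(1−α) = s / (n + δ).
k^0.71 = 0.20 / (0.004 + 0.113) = 0.20 / 0.117 = 1.7094
k* = 1.7094^(1/0.71) ≈ 2.1279
y* = (k*)^α = 2.1279^0.29 ≈ 1.2448
c* = (1 − s)·y* = (1 − 0.20) × 1.2448 ≈ 0.9958

c* = 1.00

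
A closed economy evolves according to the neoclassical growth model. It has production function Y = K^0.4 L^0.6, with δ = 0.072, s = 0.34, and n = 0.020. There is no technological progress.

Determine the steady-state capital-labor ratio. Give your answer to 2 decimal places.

At the steady state, Δk = 0, so s·k^α = (n + δ)·k.
Rearranging, k^(1−α) = s / (n + δ).
k^0.6 = 0.34 / (0.020 + 0.072) = 0.34 / 0.092 = 3.6957
k* = 3.6957^(1/0.6) ≈ 8.8341

k* = 8.83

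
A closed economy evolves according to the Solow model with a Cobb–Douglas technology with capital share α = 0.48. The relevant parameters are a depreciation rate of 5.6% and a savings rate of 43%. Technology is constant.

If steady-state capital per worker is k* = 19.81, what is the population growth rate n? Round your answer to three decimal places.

n ≈ 0.035

Steady state requires s·f(k) = (n + δ)·k, i.e. s·k^α = (n + δ)·k.
So s / (n + δ) = (k*)^(1−α) = 19.81^0.52 = 4.7248.
Therefore n + δ = s / 4.7248 = 0.43 / 4.7248 = 0.0910, so n = 0.0910 − 0.056 = 0.0350.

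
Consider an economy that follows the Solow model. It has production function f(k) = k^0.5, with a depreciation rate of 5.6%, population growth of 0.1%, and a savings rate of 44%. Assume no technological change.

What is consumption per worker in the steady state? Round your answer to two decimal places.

c* = 4.32

In steady state, investment equals break-even investment: s·k^α = (n + δ)·k.
Rearranging, k^(1−α) = s / (n + δ).
k^0.5 = 0.44 / (0.001 + 0.056) = 0.44 / 0.057 = 7.7193
k* = 7.7193^(1/0.5) ≈ 59.5876
y* = (k*)^α = 59.5876^0.5 ≈ 7.7193
c* = (1 − s)·y* = (1 − 0.44) × 7.7193 ≈ 4.3228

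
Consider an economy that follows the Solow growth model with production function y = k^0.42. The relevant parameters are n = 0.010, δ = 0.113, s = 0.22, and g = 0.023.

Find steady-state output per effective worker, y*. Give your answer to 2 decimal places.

At the steady state, Δk = 0, so s·k^α = (n + g + δ)·k.
Rearranging, k^(1−α) = s / (n + g + δ).
k^0.58 = 0.22 / (0.010 + 0.023 + 0.113) = 0.22 / 0.146 = 1.5068
k* = 1.5068^(1/0.58) ≈ 2.0276
y* = (k*)^α = 2.0276^0.42 ≈ 1.3457

y* ≈ 1.35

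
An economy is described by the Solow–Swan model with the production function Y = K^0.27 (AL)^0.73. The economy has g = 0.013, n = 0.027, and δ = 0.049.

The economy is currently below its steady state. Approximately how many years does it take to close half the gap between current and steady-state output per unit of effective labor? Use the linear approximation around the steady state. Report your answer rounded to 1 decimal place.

t_½ ≈ 10.7 years

Near the steady state the convergence rate is λ = (1 − α)(n + g + δ).
λ = (1 − 0.27) × 0.089 = 0.73 × 0.089 = 0.06497
Half-life = ln 2 / λ = 0.6931 / 0.06497 ≈ 10.67 years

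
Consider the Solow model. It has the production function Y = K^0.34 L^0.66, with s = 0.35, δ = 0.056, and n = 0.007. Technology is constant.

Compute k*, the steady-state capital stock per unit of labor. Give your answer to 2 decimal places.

k* ≈ 13.44

In steady state, investment equals break-even investment: s·k^α = (n + δ)·k.
Dividing both sides by k: k^(1−α) = s / (n + δ).
k^0.66 = 0.35 / (0.007 + 0.056) = 0.35 / 0.063 = 5.5556
k* = 5.5556^(1/0.66) ≈ 13.4394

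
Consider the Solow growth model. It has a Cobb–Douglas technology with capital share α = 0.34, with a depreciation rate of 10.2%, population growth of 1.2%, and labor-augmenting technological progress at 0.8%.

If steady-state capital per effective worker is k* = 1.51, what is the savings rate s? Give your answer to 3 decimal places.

s ≈ 0.160

At the steady state, Δk = 0, so s·k^α = (n + g + δ)·k.
So s / (n + g + δ) = (k*)^(1−α) = 1.51^0.66 = 1.3126.
Therefore s = 1.3126 × (n + g + δ) = 1.3126 × 0.122 = 0.1601.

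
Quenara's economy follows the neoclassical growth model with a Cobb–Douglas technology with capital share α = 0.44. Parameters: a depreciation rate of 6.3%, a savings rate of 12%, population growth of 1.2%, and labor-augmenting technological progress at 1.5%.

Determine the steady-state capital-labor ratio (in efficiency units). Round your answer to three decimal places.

Steady state requires s·f(k) = (n + g + δ)·k, i.e. s·k^α = (n + g + δ)·k.
Dividing both sides by k: k^(1−α) = s / (n + g + δ).
k^0.56 = 0.12 / (0.012 + 0.015 + 0.063) = 0.12 / 0.090 = 1.3333
k* = 1.3333^(1/0.56) ≈ 1.6714

k* ≈ 1.671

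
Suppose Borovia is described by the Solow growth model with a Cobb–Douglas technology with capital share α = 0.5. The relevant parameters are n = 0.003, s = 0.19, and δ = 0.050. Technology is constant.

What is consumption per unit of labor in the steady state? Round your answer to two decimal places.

At the steady state, Δk = 0, so s·k^α = (n + δ)·k.
Rearranging, k^(1−α) = s / (n + δ).
k^0.5 = 0.19 / (0.003 + 0.050) = 0.19 / 0.053 = 3.5849
k* = 3.5849^(1/0.5) ≈ 12.8515
y* = (k*)^α = 12.8515^0.5 ≈ 3.5849
c* = (1 − s)·y* = (1 − 0.19) × 3.5849 ≈ 2.9038

c* ≈ 2.90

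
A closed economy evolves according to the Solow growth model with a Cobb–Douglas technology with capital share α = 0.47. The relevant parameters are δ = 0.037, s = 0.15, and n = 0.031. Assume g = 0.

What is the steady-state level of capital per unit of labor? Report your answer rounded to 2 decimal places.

k* = 4.45

At the steady state, Δk = 0, so s·k^α = (n + δ)·k.
Dividing both sides by k: k^(1−α) = s / (n + δ).
k^0.53 = 0.15 / (0.031 + 0.037) = 0.15 / 0.068 = 2.2059
k* = 2.2059^(1/0.53) ≈ 4.4491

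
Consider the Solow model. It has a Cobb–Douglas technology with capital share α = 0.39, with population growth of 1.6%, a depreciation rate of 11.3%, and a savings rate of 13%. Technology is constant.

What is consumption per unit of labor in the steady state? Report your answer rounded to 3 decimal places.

Steady state requires s·f(k) = (n + δ)·k, i.e. s·k^α = (n + δ)·k.
Dividing both sides by k: k^(1−α) = s / (n + δ).
k^0.61 = 0.13 / (0.016 + 0.113) = 0.13 / 0.129 = 1.0078
k* = 1.0078^(1/0.61) ≈ 1.0128
y* = (k*)^α = 1.0128^0.39 ≈ 1.0050
c* = (1 − s)·y* = (1 − 0.13) × 1.0050 ≈ 0.8744

c* ≈ 0.874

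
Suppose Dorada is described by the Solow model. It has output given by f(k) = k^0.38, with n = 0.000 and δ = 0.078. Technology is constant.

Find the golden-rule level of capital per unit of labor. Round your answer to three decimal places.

k_gold ≈ 12.858

The golden rule sets f'(k) = n + δ, i.e. α·k^(α−1) = n + δ.
So k^(1−α) = α / (n + δ) = 0.38 / 0.078 = 4.8718.
k_gold = 4.8718^(1/0.62) ≈ 12.8581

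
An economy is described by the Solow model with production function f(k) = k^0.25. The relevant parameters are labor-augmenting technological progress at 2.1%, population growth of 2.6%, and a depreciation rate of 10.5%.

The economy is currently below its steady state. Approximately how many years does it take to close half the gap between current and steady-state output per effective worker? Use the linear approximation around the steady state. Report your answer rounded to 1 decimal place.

Near the steady state the convergence rate is λ = (1 − α)(n + g + δ).
λ = (1 − 0.25) × 0.152 = 0.75 × 0.152 = 0.1140
Half-life = ln 2 / λ = 0.6931 / 0.1140 ≈ 6.08 years

t_½ ≈ 6.1 years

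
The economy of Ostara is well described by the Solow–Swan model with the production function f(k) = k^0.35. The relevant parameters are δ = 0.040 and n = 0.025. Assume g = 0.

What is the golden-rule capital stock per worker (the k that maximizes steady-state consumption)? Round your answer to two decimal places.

The golden rule sets f'(k) = n + δ, i.e. α·k^(α−1) = n + δ.
So k^(1−α) = α / (n + δ) = 0.35 / 0.065 = 5.3846.
k_gold = 5.3846^(1/0.65) ≈ 13.3307

k_gold ≈ 13.33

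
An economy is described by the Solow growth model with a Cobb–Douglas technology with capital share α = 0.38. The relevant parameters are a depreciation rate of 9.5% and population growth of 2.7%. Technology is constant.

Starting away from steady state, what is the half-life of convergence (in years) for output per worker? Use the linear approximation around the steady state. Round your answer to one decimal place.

half-life ≈ 9.2 years

Near the steady state the convergence rate is λ = (1 − α)(n + δ).
λ = (1 − 0.38) × 0.122 = 0.62 × 0.122 = 0.07564
Half-life = ln 2 / λ = 0.6931 / 0.07564 ≈ 9.16 years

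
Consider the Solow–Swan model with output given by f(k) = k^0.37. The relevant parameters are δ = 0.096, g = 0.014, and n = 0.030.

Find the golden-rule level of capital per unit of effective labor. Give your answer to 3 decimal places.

k_gold ≈ 4.677

The golden rule sets f'(k) = n + g + δ, i.e. α·k^(α−1) = n + g + δ.
So k^(1−α) = α / (n + g + δ) = 0.37 / 0.140 = 2.6429.
k_gold = 2.6429^(1/0.63) ≈ 4.6770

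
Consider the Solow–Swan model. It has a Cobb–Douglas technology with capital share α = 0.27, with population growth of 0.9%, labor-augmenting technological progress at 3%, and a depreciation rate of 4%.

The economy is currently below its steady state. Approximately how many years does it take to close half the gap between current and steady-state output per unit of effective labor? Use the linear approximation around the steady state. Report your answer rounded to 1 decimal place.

about 12.0 years

Near the steady state the convergence rate is λ = (1 − α)(n + g + δ).
λ = (1 − 0.27) × 0.079 = 0.73 × 0.079 = 0.05767
Half-life = ln 2 / λ = 0.6931 / 0.05767 ≈ 12.02 years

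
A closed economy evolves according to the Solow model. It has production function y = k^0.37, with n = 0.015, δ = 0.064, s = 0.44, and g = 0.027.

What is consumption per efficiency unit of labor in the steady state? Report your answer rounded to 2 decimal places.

c* = 1.29

In steady state, investment equals break-even investment: s·k^α = (n + g + δ)·k.
Dividing both sides by k: k^(1−α) = s / (n + g + δ).
k^0.63 = 0.44 / (0.015 + 0.027 + 0.064) = 0.44 / 0.106 = 4.1509
k* = 4.1509^(1/0.63) ≈ 9.5759
y* = (k*)^α = 9.5759^0.37 ≈ 2.3069
c* = (1 − s)·y* = (1 − 0.44) × 2.3069 ≈ 1.2919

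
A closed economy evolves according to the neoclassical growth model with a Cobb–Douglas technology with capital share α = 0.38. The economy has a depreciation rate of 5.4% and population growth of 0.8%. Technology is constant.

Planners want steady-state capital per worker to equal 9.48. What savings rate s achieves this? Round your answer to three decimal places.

s ≈ 0.250

Steady state requires s·f(k) = (n + δ)·k, i.e. s·k^α = (n + δ)·k.
So s / (n + δ) = (k*)^(1−α) = 9.48^0.62 = 4.0329.
Therefore s = 4.0329 × (n + δ) = 4.0329 × 0.062 = 0.2500.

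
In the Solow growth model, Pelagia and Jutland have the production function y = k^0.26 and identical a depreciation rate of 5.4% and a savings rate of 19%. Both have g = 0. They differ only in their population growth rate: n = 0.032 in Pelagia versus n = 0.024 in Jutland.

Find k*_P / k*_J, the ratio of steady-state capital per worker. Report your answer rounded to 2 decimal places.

Steady-state k* = [s/(n + δ)]^(1/(1−α)), so the ratio is [ (s_P/(n + δ)_P) / (s_J/(n + δ)_J) ]^1.3514.
s_P/(n + δ)_P = 0.19/0.086 = 2.2093; s_J/(n + δ)_J = 0.19/0.078 = 2.4359.
Ratio = (2.2093/2.4359)^1.3514 = 0.9070^1.3514 ≈ 0.8764

k*_P / k*_J ≈ 0.88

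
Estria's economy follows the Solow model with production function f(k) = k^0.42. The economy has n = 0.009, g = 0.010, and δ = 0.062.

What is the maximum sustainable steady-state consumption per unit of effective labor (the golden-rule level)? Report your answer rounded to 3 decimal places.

At the golden rule, f'(k) = n + g + δ, so α·k^(α−1) = n + g + δ and k_gold = (α/(n + g + δ))^(1/(1−α)).
k_gold = (0.42/0.081)^(1/0.58) = 5.1852^1.7241 ≈ 17.0737
c_gold = f(k_gold) − (n + g + δ)·k_gold = 3.2929 − 0.081×17.0737 ≈ 1.9099

c_gold ≈ 1.910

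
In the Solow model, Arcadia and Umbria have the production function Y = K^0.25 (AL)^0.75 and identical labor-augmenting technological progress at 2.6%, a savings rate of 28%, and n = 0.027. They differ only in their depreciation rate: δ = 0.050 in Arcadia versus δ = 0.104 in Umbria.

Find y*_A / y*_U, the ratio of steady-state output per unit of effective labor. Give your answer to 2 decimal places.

ratio ≈ 1.15

Steady-state y* = [s/(n + g + δ)]^(α/(1−α)), so the ratio is [ (s_A/(n + g + δ)_A) / (s_U/(n + g + δ)_U) ]^0.3333.
s_A/(n + g + δ)_A = 0.28/0.103 = 2.7184; s_U/(n + g + δ)_U = 0.28/0.157 = 1.7834.
Ratio = (2.7184/1.7834)^0.3333 = 1.5243^0.3333 ≈ 1.1508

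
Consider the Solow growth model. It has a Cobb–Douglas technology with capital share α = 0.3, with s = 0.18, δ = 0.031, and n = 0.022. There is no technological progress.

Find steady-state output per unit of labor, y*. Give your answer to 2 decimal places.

y* = 1.69

Steady state requires s·f(k) = (n + δ)·k, i.e. s·k^α = (n + δ)·k.
Dividing both sides by k: k^(1−α) = s / (n + δ).
k^0.7 = 0.18 / (0.022 + 0.031) = 0.18 / 0.053 = 3.3962
k* = 3.3962^(1/0.7) ≈ 5.7354
y* = (k*)^α = 5.7354^0.3 ≈ 1.6888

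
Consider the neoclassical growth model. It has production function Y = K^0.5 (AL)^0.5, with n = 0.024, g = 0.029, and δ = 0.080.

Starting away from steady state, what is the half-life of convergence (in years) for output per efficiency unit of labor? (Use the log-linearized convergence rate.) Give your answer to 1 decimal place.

Near the steady state the convergence rate is λ = (1 − α)(n + g + δ).
λ = (1 − 0.5) × 0.133 = 0.5 × 0.133 = 0.0665
Half-life = ln 2 / λ = 0.6931 / 0.0665 ≈ 10.42 years

t_½ ≈ 10.4 years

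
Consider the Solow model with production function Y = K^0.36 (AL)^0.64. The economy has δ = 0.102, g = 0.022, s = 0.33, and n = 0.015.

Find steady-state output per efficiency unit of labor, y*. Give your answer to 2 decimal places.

y* = 1.63

At the steady state, Δk = 0, so s·k^α = (n + g + δ)·k.
Dividing both sides by k: k^(1−α) = s / (n + g + δ).
k^0.64 = 0.33 / (0.015 + 0.022 + 0.102) = 0.33 / 0.139 = 2.3741
k* = 2.3741^(1/0.64) ≈ 3.8612
y* = (k*)^α = 3.8612^0.36 ≈ 1.6264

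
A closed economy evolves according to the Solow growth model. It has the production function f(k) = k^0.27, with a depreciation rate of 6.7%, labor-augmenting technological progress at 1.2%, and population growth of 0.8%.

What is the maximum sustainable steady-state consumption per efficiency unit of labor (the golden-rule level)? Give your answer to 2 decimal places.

At the golden rule, f'(k) = n + g + δ, so α·k^(α−1) = n + g + δ and k_gold = (α/(n + g + δ))^(1/(1−α)).
k_gold = (0.27/0.087)^(1/0.73) = 3.1034^1.3699 ≈ 4.7181
c_gold = f(k_gold) − (n + g + δ)·k_gold = 1.5203 − 0.087×4.7181 ≈ 1.1098

c_gold ≈ 1.11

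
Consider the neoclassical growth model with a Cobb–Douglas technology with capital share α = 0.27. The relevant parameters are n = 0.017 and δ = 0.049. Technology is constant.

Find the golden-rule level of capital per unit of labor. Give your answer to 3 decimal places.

k_gold ≈ 6.888

The golden rule sets f'(k) = n + δ, i.e. α·k^(α−1) = n + δ.
So k^(1−α) = α / (n + δ) = 0.27 / 0.066 = 4.0909.
k_gold = 4.0909^(1/0.73) ≈ 6.8882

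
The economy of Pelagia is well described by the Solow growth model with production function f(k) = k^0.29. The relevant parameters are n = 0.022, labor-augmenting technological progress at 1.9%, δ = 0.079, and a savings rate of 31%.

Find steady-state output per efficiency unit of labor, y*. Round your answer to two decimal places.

y* = 1.47

Steady state requires s·f(k) = (n + g + δ)·k, i.e. s·k^α = (n + g + δ)·k.
Dividing both sides by k: k^(1−α) = s / (n + g + δ).
k^0.71 = 0.31 / (0.022 + 0.019 + 0.079) = 0.31 / 0.120 = 2.5833
k* = 2.5833^(1/0.71) ≈ 3.8065
y* = (k*)^α = 3.8065^0.29 ≈ 1.4735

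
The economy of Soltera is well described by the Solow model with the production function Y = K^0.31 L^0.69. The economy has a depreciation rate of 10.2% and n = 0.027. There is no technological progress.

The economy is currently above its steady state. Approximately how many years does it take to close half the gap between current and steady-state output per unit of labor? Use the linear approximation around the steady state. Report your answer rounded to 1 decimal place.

half-life ≈ 7.8 years

Near the steady state the convergence rate is λ = (1 − α)(n + δ).
λ = (1 − 0.31) × 0.129 = 0.69 × 0.129 = 0.08901
Half-life = ln 2 / λ = 0.6931 / 0.08901 ≈ 7.79 years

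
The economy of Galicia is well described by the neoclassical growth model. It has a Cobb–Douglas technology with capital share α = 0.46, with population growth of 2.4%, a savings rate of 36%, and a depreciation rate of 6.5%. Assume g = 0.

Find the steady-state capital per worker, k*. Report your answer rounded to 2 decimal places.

In steady state, investment equals break-even investment: s·k^α = (n + δ)·k.
Dividing both sides by k: k^(1−α) = s / (n + δ).
k^0.54 = 0.36 / (0.024 + 0.065) = 0.36 / 0.089 = 4.0449
k* = 4.0449^(1/0.54) ≈ 13.3016

k* = 13.30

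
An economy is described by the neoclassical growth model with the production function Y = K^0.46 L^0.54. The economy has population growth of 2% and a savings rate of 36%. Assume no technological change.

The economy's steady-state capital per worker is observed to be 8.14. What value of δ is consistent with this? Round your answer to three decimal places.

δ ≈ 0.096

Steady state requires s·f(k) = (n + δ)·k, i.e. s·k^α = (n + δ)·k.
So s / (n + δ) = (k*)^(1−α) = 8.14^0.54 = 3.1027.
Therefore n + δ = s / 3.1027 = 0.36 / 3.1027 = 0.1160, so δ = 0.1160 − 0.020 = 0.0960.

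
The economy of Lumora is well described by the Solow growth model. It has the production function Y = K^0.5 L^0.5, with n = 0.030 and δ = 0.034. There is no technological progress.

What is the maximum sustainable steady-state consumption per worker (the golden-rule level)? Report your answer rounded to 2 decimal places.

At the golden rule, f'(k) = n + δ, so α·k^(α−1) = n + δ and k_gold = (α/(n + δ))^(1/(1−α)).
k_gold = (0.5/0.064)^(1/0.5) = 7.8125^2 ≈ 61.0352
c_gold = f(k_gold) − (n + δ)·k_gold = 7.8125 − 0.064×61.0352 ≈ 3.9062

c_gold ≈ 3.91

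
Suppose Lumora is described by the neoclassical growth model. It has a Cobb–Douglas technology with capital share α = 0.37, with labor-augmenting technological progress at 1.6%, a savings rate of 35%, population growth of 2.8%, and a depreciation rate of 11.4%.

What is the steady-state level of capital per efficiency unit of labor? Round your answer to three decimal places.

k* = 3.534

In steady state, investment equals break-even investment: s·k^α = (n + g + δ)·k.
Rearranging, k^(1−α) = s / (n + g + δ).
k^0.63 = 0.35 / (0.028 + 0.016 + 0.114) = 0.35 / 0.158 = 2.2152
k* = 2.2152^(1/0.63) ≈ 3.5341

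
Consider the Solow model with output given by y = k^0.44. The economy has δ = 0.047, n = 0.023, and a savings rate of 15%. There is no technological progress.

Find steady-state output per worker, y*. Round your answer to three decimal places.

At the steady state, Δk = 0, so s·k^α = (n + δ)·k.
Dividing both sides by k: k^(1−α) = s / (n + δ).
k^0.56 = 0.15 / (0.023 + 0.047) = 0.15 / 0.070 = 2.1429
k* = 2.1429^(1/0.56) ≈ 3.9001
y* = (k*)^α = 3.9001^0.44 ≈ 1.8200

y* ≈ 1.820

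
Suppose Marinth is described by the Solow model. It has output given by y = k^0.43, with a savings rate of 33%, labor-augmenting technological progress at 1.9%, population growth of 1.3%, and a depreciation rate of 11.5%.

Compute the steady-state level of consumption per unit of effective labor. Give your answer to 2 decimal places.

In steady state, investment equals break-even investment: s·k^α = (n + g + δ)·k.
Dividing both sides by k: k^(1−α) = s / (n + g + δ).
k^0.57 = 0.33 / (0.013 + 0.019 + 0.115) = 0.33 / 0.147 = 2.2449
k* = 2.2449^(1/0.57) ≈ 4.1318
y* = (k*)^α = 4.1318^0.43 ≈ 1.8405
c* = (1 − s)·y* = (1 − 0.33) × 1.8405 ≈ 1.2331

c* ≈ 1.23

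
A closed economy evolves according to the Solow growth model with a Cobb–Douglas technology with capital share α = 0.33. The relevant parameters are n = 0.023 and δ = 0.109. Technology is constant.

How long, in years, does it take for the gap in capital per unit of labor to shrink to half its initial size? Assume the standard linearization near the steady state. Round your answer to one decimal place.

about 7.8 years

Near the steady state the convergence rate is λ = (1 − α)(n + δ).
λ = (1 − 0.33) × 0.132 = 0.67 × 0.132 = 0.08844
Half-life = ln 2 / λ = 0.6931 / 0.08844 ≈ 7.84 years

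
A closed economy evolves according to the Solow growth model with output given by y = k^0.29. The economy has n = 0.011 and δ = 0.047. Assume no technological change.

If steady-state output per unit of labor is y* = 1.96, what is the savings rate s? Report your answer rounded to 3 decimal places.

Steady state requires s·f(k) = (n + δ)·k, i.e. s·k^α = (n + δ)·k.
Since y* = [s/(n + δ)]^(α/(1−α)), we have s/(n + δ) = (y*)^((1−α)/α) = 1.96^2.4483 = 5.1943.
Therefore s = 5.1943 × (n + δ) = 5.1943 × 0.058 = 0.3013.

s ≈ 0.301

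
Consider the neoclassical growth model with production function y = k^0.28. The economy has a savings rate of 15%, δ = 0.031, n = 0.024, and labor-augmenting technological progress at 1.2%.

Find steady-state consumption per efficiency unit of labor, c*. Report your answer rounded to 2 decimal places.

c* ≈ 1.16

Steady state requires s·f(k) = (n + g + δ)·k, i.e. s·k^α = (n + g + δ)·k.
Dividing both sides by k: k^(1−α) = s / (n + g + δ).
k^0.72 = 0.15 / (0.024 + 0.012 + 0.031) = 0.15 / 0.067 = 2.2388
k* = 2.2388^(1/0.72) ≈ 3.0629
y* = (k*)^α = 3.0629^0.28 ≈ 1.3681
c* = (1 − s)·y* = (1 − 0.15) × 1.3681 ≈ 1.1629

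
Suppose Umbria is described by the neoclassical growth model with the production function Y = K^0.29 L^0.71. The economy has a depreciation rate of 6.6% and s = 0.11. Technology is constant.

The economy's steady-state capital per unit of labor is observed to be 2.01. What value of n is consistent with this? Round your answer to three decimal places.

n ≈ 0.001

In steady state, investment equals break-even investment: s·k^α = (n + δ)·k.
So s / (n + δ) = (k*)^(1−α) = 2.01^0.71 = 1.6416.
Therefore n + δ = s / 1.6416 = 0.11 / 1.6416 = 0.0670, so n = 0.0670 − 0.066 = 0.0010.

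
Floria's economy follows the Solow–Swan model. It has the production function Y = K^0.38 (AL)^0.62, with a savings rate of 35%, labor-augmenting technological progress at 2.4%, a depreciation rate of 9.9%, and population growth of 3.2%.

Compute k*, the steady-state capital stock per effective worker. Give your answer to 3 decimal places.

In steady state, investment equals break-even investment: s·k^α = (n + g + δ)·k.
Dividing both sides by k: k^(1−α) = s / (n + g + δ).
k^0.62 = 0.35 / (0.032 + 0.024 + 0.099) = 0.35 / 0.155 = 2.2581
k* = 2.2581^(1/0.62) ≈ 3.7201

k* ≈ 3.720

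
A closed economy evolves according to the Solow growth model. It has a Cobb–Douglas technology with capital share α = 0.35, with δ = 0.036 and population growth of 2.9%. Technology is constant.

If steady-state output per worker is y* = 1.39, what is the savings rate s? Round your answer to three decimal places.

s ≈ 0.120

At the steady state, Δk = 0, so s·k^α = (n + δ)·k.
Since y* = [s/(n + δ)]^(α/(1−α)), we have s/(n + δ) = (y*)^((1−α)/α) = 1.39^1.8571 = 1.8433.
Therefore s = 1.8433 × (n + δ) = 1.8433 × 0.065 = 0.1198.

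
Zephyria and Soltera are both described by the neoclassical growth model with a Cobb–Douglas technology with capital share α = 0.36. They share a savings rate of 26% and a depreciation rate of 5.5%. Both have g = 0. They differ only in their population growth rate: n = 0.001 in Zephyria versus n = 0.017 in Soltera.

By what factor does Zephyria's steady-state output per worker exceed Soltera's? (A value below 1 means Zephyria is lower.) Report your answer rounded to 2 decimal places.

y*_Z / y*_S ≈ 1.15

Steady-state y* = [s/(n + δ)]^(α/(1−α)), so the ratio is [ (s_Z/(n + δ)_Z) / (s_S/(n + δ)_S) ]^0.5625.
s_Z/(n + δ)_Z = 0.26/0.056 = 4.6429; s_S/(n + δ)_S = 0.26/0.072 = 3.6111.
Ratio = (4.6429/3.6111)^0.5625 = 1.2857^0.5625 ≈ 1.1518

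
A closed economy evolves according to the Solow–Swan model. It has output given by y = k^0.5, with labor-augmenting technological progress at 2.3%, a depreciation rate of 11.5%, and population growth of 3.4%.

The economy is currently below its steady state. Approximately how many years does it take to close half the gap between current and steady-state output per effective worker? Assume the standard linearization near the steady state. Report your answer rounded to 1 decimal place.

about 8.1 years

Near the steady state the convergence rate is λ = (1 − α)(n + g + δ).
λ = (1 − 0.5) × 0.172 = 0.5 × 0.172 = 0.0860
Half-life = ln 2 / λ = 0.6931 / 0.0860 ≈ 8.06 years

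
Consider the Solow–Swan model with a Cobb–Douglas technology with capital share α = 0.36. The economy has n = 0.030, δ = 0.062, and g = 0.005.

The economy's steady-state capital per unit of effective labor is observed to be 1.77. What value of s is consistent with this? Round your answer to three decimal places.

s ≈ 0.140

Steady state requires s·f(k) = (n + g + δ)·k, i.e. s·k^α = (n + g + δ)·k.
So s / (n + g + δ) = (k*)^(1−α) = 1.77^0.64 = 1.4411.
Therefore s = 1.4411 × (n + g + δ) = 1.4411 × 0.097 = 0.1398.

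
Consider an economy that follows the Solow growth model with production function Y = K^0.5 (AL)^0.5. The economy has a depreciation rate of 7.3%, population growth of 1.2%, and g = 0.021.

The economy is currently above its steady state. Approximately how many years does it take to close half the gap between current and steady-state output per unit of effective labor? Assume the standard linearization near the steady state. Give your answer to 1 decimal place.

about 13.1 years

Near the steady state the convergence rate is λ = (1 − α)(n + g + δ).
λ = (1 − 0.5) × 0.106 = 0.5 × 0.106 = 0.0530
Half-life = ln 2 / λ = 0.6931 / 0.0530 ≈ 13.08 years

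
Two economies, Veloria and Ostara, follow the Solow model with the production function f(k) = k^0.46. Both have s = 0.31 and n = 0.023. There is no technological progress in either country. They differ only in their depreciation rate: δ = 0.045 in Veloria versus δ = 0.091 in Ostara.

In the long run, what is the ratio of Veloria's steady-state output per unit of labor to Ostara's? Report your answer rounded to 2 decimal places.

ratio ≈ 1.55

Steady-state y* = [s/(n + δ)]^(α/(1−α)), so the ratio is [ (s_V/(n + δ)_V) / (s_O/(n + δ)_O) ]^0.8519.
s_V/(n + δ)_V = 0.31/0.068 = 4.5588; s_O/(n + δ)_O = 0.31/0.114 = 2.7193.
Ratio = (4.5588/2.7193)^0.8519 = 1.6765^0.8519 ≈ 1.5530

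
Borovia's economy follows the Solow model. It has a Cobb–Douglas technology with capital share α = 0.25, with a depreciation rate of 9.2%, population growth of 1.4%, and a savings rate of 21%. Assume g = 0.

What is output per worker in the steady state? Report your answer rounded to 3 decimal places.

y* ≈ 1.256

Steady state requires s·f(k) = (n + δ)·k, i.e. s·k^α = (n + δ)·k.
Dividing both sides by k: k^(1−α) = s / (n + δ).
k^0.75 = 0.21 / (0.014 + 0.092) = 0.21 / 0.106 = 1.9811
k* = 1.9811^(1/0.75) ≈ 2.4881
y* = (k*)^α = 2.4881^0.25 ≈ 1.2559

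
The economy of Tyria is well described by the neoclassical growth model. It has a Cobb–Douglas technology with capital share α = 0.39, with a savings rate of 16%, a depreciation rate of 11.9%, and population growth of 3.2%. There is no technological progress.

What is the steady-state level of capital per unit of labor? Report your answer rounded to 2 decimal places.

k* = 1.10

At the steady state, Δk = 0, so s·k^α = (n + δ)·k.
Dividing both sides by k: k^(1−α) = s / (n + δ).
k^0.61 = 0.16 / (0.032 + 0.119) = 0.16 / 0.151 = 1.0596
k* = 1.0596^(1/0.61) ≈ 1.0996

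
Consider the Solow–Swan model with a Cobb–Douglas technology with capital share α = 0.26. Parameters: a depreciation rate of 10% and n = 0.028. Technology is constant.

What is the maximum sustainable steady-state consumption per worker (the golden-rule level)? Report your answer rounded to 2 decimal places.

c_gold ≈ 0.95

At the golden rule, f'(k) = n + δ, so α·k^(α−1) = n + δ and k_gold = (α/(n + δ))^(1/(1−α)).
k_gold = (0.26/0.128)^(1/0.74) = 2.0313^1.3514 ≈ 2.6057
c_gold = f(k_gold) − (n + δ)·k_gold = 1.2827 − 0.128×2.6057 ≈ 0.9492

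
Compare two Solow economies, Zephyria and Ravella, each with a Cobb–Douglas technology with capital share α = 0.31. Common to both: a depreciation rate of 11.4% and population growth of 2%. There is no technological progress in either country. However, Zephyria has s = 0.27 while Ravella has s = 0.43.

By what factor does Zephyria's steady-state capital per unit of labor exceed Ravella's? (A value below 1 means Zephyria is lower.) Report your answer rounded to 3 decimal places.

k*_Z / k*_R ≈ 0.509

Steady-state k* = [s/(n + δ)]^(1/(1−α)), so the ratio is [ (s_Z/(n + δ)_Z) / (s_R/(n + δ)_R) ]^1.4493.
s_Z/(n + δ)_Z = 0.27/0.134 = 2.0149; s_R/(n + δ)_R = 0.43/0.134 = 3.2090.
Ratio = (2.0149/3.2090)^1.4493 = 0.6279^1.4493 ≈ 0.5094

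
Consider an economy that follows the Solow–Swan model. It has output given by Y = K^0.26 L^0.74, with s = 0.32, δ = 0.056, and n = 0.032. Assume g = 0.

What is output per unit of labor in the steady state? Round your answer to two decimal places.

In steady state, investment equals break-even investment: s·k^α = (n + δ)·k.
Dividing both sides by k: k^(1−α) = s / (n + δ).
k^0.74 = 0.32 / (0.032 + 0.056) = 0.32 / 0.088 = 3.6364
k* = 3.6364^(1/0.74) ≈ 5.7235
y* = (k*)^α = 5.7235^0.26 ≈ 1.5740

y* = 1.57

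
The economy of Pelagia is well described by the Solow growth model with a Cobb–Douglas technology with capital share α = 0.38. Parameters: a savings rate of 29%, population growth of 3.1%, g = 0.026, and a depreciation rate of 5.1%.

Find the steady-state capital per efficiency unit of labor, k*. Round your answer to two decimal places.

k* ≈ 4.92

At the steady state, Δk = 0, so s·k^α = (n + g + δ)·k.
Rearranging, k^(1−α) = s / (n + g + δ).
k^0.62 = 0.29 / (0.031 + 0.026 + 0.051) = 0.29 / 0.108 = 2.6852
k* = 2.6852^(1/0.62) ≈ 4.9192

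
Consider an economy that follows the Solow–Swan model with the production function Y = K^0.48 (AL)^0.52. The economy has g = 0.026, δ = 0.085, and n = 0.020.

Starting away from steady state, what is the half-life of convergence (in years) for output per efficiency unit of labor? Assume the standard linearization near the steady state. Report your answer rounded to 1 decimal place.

Near the steady state the convergence rate is λ = (1 − α)(n + g + δ).
λ = (1 − 0.48) × 0.131 = 0.52 × 0.131 = 0.06812
Half-life = ln 2 / λ = 0.6931 / 0.06812 ≈ 10.17 years

t_½ ≈ 10.2 years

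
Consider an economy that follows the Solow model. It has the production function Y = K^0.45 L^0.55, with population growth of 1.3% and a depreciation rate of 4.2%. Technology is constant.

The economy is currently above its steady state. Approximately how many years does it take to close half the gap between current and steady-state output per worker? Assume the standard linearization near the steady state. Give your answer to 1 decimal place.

half-life ≈ 22.9 years

Near the steady state the convergence rate is λ = (1 − α)(n + δ).
λ = (1 − 0.45) × 0.055 = 0.55 × 0.055 = 0.03025
Half-life = ln 2 / λ = 0.6931 / 0.03025 ≈ 22.91 years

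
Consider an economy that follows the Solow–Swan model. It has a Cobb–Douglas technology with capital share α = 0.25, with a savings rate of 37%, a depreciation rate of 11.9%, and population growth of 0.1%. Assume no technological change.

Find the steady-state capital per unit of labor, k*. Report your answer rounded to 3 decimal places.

k* = 4.488

At the steady state, Δk = 0, so s·k^α = (n + δ)·k.
Dividing both sides by k: k^(1−α) = s / (n + δ).
k^0.75 = 0.37 / (0.001 + 0.119) = 0.37 / 0.120 = 3.0833
k* = 3.0833^(1/0.75) ≈ 4.4877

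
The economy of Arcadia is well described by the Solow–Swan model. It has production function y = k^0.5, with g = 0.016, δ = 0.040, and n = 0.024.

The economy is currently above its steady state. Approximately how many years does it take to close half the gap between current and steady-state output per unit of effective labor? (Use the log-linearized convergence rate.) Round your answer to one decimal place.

about 17.3 years

Near the steady state the convergence rate is λ = (1 − α)(n + g + δ).
λ = (1 − 0.5) × 0.080 = 0.5 × 0.080 = 0.0400
Half-life = ln 2 / λ = 0.6931 / 0.0400 ≈ 17.33 years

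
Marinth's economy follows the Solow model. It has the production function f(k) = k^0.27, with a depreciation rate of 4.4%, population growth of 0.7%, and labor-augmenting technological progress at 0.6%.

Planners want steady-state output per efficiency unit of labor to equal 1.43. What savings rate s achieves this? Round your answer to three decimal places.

In steady state, investment equals break-even investment: s·k^α = (n + g + δ)·k.
Since y* = [s/(n + g + δ)]^(α/(1−α)), we have s/(n + g + δ) = (y*)^((1−α)/α) = 1.43^2.7037 = 2.6302.
Therefore s = 2.6302 × (n + g + δ) = 2.6302 × 0.057 = 0.1499.

s ≈ 0.150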